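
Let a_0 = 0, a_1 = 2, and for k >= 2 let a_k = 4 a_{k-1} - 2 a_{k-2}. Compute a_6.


Iterating the recurrence forward:
a_0 = 0
a_1 = 2
a_2 = 4*2 - 2*0 = 8
a_3 = 4*8 - 2*2 = 28
a_4 = 4*28 - 2*8 = 96
a_5 = 4*96 - 2*28 = 328
a_6 = 4*328 - 2*96 = 1120
So a_6 = 1120.

1120


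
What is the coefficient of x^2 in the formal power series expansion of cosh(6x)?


The Maclaurin series is cosh(t) = sum_{m>=0} t^(2m) / (2m)!, so substituting t = 6x, only even powers of x are nonzero, with coefficient of x^(2m) equal to 6^(2m) / (2m)!.
For x^2 the coefficient is 6^2/2! = 36/2 = 18.

18


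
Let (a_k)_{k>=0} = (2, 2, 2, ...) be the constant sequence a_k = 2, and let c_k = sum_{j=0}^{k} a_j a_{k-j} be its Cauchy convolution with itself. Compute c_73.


Since a_j = 2 for all j >= 0, the convolution sum becomes
c_k = sum_{j=0}^{k} 2 * 2 = 4 * (k + 1).
Equivalently, the generating function of (a_k) is 2/(1 - x) and its square is 4/(1 - x)^2 = sum_{k>=0} 4(k + 1) x^k.
For k = 73: 4 * 74 = 296.

296


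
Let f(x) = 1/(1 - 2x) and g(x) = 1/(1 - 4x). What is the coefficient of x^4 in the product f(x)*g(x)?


The coefficient of x^n in f*g is the Cauchy product: sum_{k=0}^{n} a^k * b^(n-k).
With a=2, b=4, n=4:
sum_{k=0}^{4} 2^k * 4^(4-k)
= 496

496


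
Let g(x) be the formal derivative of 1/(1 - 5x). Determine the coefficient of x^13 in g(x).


Differentiate termwise: d/dx sum_{k>=0} 5^k x^k = sum_{k>=1} k 5^k x^(k-1) = sum_{j>=0} (j+1) 5^(j+1) x^j.
Equivalently, d/dx [1/(1 - 5x)] = 5/(1 - 5x)^2.
For j = 13: 14 * 5^14 = 14 * 6103515625 = 85449218750.

85449218750


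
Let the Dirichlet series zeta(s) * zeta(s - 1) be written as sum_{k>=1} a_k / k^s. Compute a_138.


Convolution gives a_k = sum_{d | k} d * 1 = sum_{d | k} d = sigma(k), the sum of positive divisors of k.
For k = 138, the divisors are 1, 2, 3, 6, 23, 46, 69, 138, so
sigma(138) = 1 + 2 + 3 + 6 + 23 + 46 + 69 + 138 = 288.

288


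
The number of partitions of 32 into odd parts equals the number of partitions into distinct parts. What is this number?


Computing partitions of 32 into odd parts (1, 3, 5, ...):
Using the generating function prod_{k>=0} 1/(1-x^(2k+1)),
the count is 390

390


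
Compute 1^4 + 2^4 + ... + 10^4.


This power sum has a closed form given by Faulhaber's formula
sum_{k=1}^{m} k^p = (1 / (p + 1)) * sum_{j=0}^{p} C(p + 1, j) B_j m^(p + 1 - j),
but for small m direct computation is fastest:
1 + 16 + 81 + 256 + 625 + 1296 + 2401 + 4096 + 6561 + 10000 = 25333.

25333


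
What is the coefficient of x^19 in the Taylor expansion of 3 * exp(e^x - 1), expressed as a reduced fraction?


exp(e^x - 1) = sum_{k>=0} Bell_k x^k / k!, where Bell_k is the k-th Bell number.
So the coefficient of x^19 is 3 * Bell_19 / 19!.
Computing: Bell_19 = 5832742205057 and 19! = 121645100408832000, giving
3 * 5832742205057/121645100408832000 = 5832742205057/40548366802944000.

5832742205057/40548366802944000


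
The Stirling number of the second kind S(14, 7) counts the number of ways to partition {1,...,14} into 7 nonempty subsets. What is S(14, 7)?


Using the explicit formula S(n,k) = (1/k!) sum_{j=0}^{k} (-1)^(k-j) C(k,j) j^n:
S(14, 7) = 49329280
Equivalently, S(n,k) is n! times the coefficient of x^n in the EGF (e^x - 1)^k / k!.

49329280


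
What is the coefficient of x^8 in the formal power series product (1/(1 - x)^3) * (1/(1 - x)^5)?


Combine the factors: (1/(1 - x)^3) * (1/(1 - x)^5) = 1/(1 - x)^8.
Then use 1/(1 - x)^r = sum_{k>=0} C(k + r - 1, r - 1) x^k with r = 8 and k = 8:
C(15, 7) = 6435.

6435


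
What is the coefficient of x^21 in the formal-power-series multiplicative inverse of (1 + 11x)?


The inverse is 1/(1 + 11x). Apply the geometric identity 1/(1 - y) = sum_{k>=0} y^k with y = -11x:
1/(1 + 11x) = sum_{k>=0} (-11)^k x^k.
So the coefficient of x^21 is (-11)^21 = -7400249944258160101211.

-7400249944258160101211


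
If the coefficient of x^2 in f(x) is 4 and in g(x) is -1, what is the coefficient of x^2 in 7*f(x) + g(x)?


Scalar multiplication scales coefficients: 7 * 4 = 28.
Then add the g coefficient: 28 + -1
= 27

27


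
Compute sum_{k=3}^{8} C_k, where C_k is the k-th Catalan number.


C_3 through C_8: 5, 14, 42, 132, 429, 1430
Sum = 5 + 14 + 42 + 132 + 429 + 1430
= 2052

2052


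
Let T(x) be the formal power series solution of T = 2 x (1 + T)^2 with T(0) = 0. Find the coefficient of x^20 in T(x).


Apply the Lagrange inversion formula: if T = 2 x * phi(T) with phi(t) = (1 + t)^2, then [x^n] T = 2^n * (1/n) [t^(n-1)] phi(t)^n = 2^n * (1/n) [t^(n-1)] (1 + t)^(2n) = 2^n * (1/n) C(2n, n-1).
Using the identity C(2n, n-1) = C(2n, n) * n / (n+1), the unscaled factor equals C(2n, n) / (n+1) = C_n, the n-th Catalan number.
For n = 20: C_20 = C(40, 20) / 21 = 137846528820/21 = 6564120420.
With the 2^20 = 1048576 factor, the coefficient is 1048576 * 6564120420 = 6882979133521920.

6882979133521920


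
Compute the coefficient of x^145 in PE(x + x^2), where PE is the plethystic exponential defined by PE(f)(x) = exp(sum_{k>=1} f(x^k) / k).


With f(x) = x + x^2, the exponent is sum_{k>=1} (x^k + x^(2k)) / k = -ln(1 - x) - ln(1 - x^2). Exponentiating:
PE(x + x^2) = 1 / ((1 - x)(1 - x^2)).
This is the generating function for partitions of n into parts of size 1 or 2. The number of 2's can be any j in 0..72, and the rest are 1's, so
[x^145] = floor(145/2) + 1 = 73.

73


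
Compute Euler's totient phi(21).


phi(n) counts integers in [1, n] coprime to n. Using the multiplicative formula phi(n) = n * prod_{p | n} (1 - 1/p):
21 = 3 * 7, so
phi(21) = 21 * (1 - 1/3) * (1 - 1/7) = 12.

12


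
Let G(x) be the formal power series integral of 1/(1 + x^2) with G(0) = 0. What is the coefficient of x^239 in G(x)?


1/(1 + x^2) = sum_{j>=0} (-1)^j x^(2j). Integrating termwise with G(0) = 0:
G(x) = sum_{j>=0} (-1)^j x^(2j+1) / (2j+1) = arctan(x).
Only odd powers are nonzero. For x^239 write 239 = 2*119 + 1, giving
(-1)^119 / 239 = -1/239 = -1/239.

-1/239


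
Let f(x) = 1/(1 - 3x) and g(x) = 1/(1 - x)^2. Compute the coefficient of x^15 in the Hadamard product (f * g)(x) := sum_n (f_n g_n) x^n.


f has coefficients f_k = 3^k. For g = 1/(1 - x)^2 the coefficient is g_k = C(k + 1, 1) = k + 1. The Hadamard coefficient is (f * g)_k = 3^k * (k + 1).
For k = 15: 3^15 * 16 = 14348907 * 16 = 229582512.

229582512


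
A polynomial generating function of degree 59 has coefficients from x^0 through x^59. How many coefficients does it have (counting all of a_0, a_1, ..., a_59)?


A polynomial of degree 59 takes the form a_0 + a_1 x + ... + a_59 x^59.
The number of coefficients is 59 + 1 = 60.

60


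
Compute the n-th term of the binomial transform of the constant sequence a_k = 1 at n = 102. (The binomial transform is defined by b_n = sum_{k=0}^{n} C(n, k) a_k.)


With a_k = 1 for all k, b_n = sum_{k=0}^{n} C(n, k) = 2^n by the binomial theorem.
For n = 102: 2^102 = 5070602400912917605986812821504.

5070602400912917605986812821504


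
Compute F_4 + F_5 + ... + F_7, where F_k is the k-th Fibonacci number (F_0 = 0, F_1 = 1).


Use the identity sum_{k=0}^{N} F_k = F_{N+2} - 1 (which follows from F_{k+2} - F_{k+1} = F_k). Then
sum_{k=4}^{7} F_k = (F_{9} - 1) - (F_{5} - 1) = F_{9} - F_{5}.
Computing: F_{9} = 34, F_{5} = 5, so
Sum = 34 - 5 = 29.

29


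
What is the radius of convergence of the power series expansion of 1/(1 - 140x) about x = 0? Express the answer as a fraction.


Expanding 1/(1 - 140x) = sum_{k>=0} 140^k x^k, the series converges when |140x| < 1, i.e., |x| < 1/140.
So the radius of convergence is 1/140 = 1/140.

1/140


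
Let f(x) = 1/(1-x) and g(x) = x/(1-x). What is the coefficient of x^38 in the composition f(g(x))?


First simplify the composition: f(g(x)) = 1/(1 - x/(1-x)) = (1-x)/((1-x) - x) = (1-x)/(1-2x).
Now extract the coefficient. Write (1-x)/(1-2x) = 1/(1-2x) - x/(1-2x).
The coefficient of x^n in 1/(1-2x) is 2^n, and in x/(1-2x) is 2^(n-1) (for n >= 1).
So the coefficient of x^38 is 2^38 - 2^37 = 274877906944 - 137438953472 = 137438953472.

137438953472


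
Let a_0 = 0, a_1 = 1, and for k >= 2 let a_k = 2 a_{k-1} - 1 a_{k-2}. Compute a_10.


Iterating the recurrence forward:
a_0 = 0
a_1 = 1
a_2 = 2*1 - 1*0 = 2
a_3 = 2*2 - 1*1 = 3
a_4 = 2*3 - 1*2 = 4
a_5 = 2*4 - 1*3 = 5
a_6 = 2*5 - 1*4 = 6
a_7 = 2*6 - 1*5 = 7
a_8 = 2*7 - 1*6 = 8
a_9 = 2*8 - 1*7 = 9
a_10 = 2*9 - 1*8 = 10
So a_10 = 10.

10


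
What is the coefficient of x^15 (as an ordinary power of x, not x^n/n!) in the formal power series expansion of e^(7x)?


The exponential series is e^y = sum_{k>=0} y^k / k!. Substituting y = 7x gives
e^(7x) = sum_{k>=0} 7^k x^k / k!.
So the coefficient of x^n is a^n/n! with a = 7, n = 15:
7^15 / 15! = 4747561509943/1307674368000 = 96889010407/26687232000

96889010407/26687232000


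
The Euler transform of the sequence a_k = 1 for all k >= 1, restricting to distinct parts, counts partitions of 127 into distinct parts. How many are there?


Partitions of 127 into distinct parts can be computed via generating function.
Product (1+x)(1+x^2)(1+x^3)...
The coefficient of x^127 = 3725410

3725410


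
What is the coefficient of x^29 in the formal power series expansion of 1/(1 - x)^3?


The negative binomial / multiset identity is
1/(1 - x)^r = sum_{k>=0} C(k + r - 1, r - 1) x^k.
Here r = 3 and k = 29, so the coefficient is
C(29 + 2, 2) = C(31, 2)
= 465

465


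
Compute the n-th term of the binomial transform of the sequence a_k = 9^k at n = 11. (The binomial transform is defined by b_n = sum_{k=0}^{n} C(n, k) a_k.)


With a_k = 9^k, b_n = sum_{k=0}^{n} C(n, k) 9^k = (1 + 9)^n by the binomial theorem.
For n = 11: (1 + 9)^11 = 10^11 = 100000000000.

100000000000


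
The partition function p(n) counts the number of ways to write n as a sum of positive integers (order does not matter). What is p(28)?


Using the generating function prod_{k>=1} 1/(1-x^k), we compute p(28).
By dynamic programming over parts 1 through 28:
p(28) = 3718

3718


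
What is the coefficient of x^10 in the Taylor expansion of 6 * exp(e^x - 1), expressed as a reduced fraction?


exp(e^x - 1) = sum_{k>=0} Bell_k x^k / k!, where Bell_k is the k-th Bell number.
So the coefficient of x^10 is 6 * Bell_10 / 10!.
Computing: Bell_10 = 115975 and 10! = 3628800, giving
6 * 115975/3628800 = 4639/24192.

4639/24192


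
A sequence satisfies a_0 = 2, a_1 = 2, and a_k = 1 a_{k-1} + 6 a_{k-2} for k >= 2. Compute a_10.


The characteristic equation is t^2 - 1 t - 6 = 0, with roots r_1 = 3 and r_2 = -2 (so c_1 = r_1 + r_2, c_2 = -r_1 r_2 as required).
One can use the closed form a_n = A r_1^n + B r_2^n, but direct iteration is more reliable:
a_0 = 2, a_1 = 2, a_2 = 14, a_3 = 26, a_4 = 110, a_5 = 266, a_6 = 926, a_7 = 2522, a_8 = 8078, a_9 = 23210, a_10 = 71678.
So a_10 = 71678.

71678


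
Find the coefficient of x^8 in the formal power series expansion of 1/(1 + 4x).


Write 1/(1 + c x) = 1/(1 - (-c) x) and apply the geometric-series identity
1/(1 - y) = sum_{k>=0} y^k to get 1/(1 + c x) = sum_{k>=0} (-c)^k x^k.
So the coefficient of x^k is (-c)^k = (-1)^k * c^k.
Here c = 4 and k = 8:
(-4)^8 = 1 * 65536 = 65536

65536


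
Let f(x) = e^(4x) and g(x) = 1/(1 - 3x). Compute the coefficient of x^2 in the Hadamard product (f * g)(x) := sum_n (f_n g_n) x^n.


Expanding: f_k = 4^k/k! (from e^(4x)) and g_k = 3^k (from 1/(1 - 3x)). So the Hadamard coefficient (f * g)_k = 4^k 3^k / k! = (12)^k / k!.
For k = 2: 12^2/2! = 144/2 = 72.

72


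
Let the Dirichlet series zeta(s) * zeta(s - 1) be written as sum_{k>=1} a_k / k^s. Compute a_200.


Convolution gives a_k = sum_{d | k} d * 1 = sum_{d | k} d = sigma(k), the sum of positive divisors of k.
For k = 200, the divisors are 1, 2, 4, 5, 8, 10, 20, 25, 40, 50, 100, 200, so
sigma(200) = 1 + 2 + 4 + 5 + 8 + 10 + 20 + 25 + 40 + 50 + 100 + 200 = 465.

465


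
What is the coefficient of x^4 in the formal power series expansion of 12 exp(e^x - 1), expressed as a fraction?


exp(e^x - 1) is the exponential generating function for the Bell numbers Bell_k: exp(e^x - 1) = sum_{k>=0} Bell_k x^k / k!.
So the coefficient of x^4 in 12 exp(e^x - 1) is 12 Bell_4 / 4!.
Computing: Bell_4 = 15 and 4! = 24, giving
12 * 15/24 = 15/2.

15/2


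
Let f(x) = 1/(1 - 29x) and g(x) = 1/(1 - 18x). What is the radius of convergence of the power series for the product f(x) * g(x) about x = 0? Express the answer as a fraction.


The radius of 1/(1 - 29x) is 1/29 (nearest singularity at x = 1/29), and the radius of 1/(1 - 18x) is 1/18.
The product f(x)*g(x) = 1/((1 - 29x)(1 - 18x)) has singularities at both 1/29 and 1/18, so its radius of convergence is the distance to the nearest one:
min(1/29, 1/18) = 1/29.

1/29


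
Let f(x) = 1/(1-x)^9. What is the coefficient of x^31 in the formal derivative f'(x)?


Differentiate: d/dx [ 1/(1-x)^r ] = r / (1-x)^(r+1).
Here r = 9, so f'(x) = 9 / (1-x)^10.
The expansion of 1/(1-x)^(r+1) has coefficient of x^n equal to C(n+r, r).
So the coefficient of x^31 in f'(x) is
9 * C(40, 9) = 9 * 273438880 = 2460949920

2460949920


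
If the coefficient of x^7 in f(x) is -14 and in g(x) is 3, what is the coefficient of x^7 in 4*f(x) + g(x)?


Scalar multiplication scales coefficients: 4 * -14 = -56.
Then add the g coefficient: -56 + 3
= -53

-53


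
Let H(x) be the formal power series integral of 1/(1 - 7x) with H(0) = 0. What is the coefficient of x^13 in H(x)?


1/(1 - 7x) = sum_{k>=0} 7^k x^k. Integrating termwise with H(0) = 0:
H(x) = sum_{k>=0} 7^k x^(k+1) / (k+1) = sum_{m>=1} 7^(m-1) x^m / m.
For m = 13: 7^12/13 = 13841287201/13 = 13841287201/13.

13841287201/13


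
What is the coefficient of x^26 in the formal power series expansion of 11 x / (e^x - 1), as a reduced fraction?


The exponential generating function for Bernoulli numbers is
x / (e^x - 1) = sum_{k>=0} B_k x^k / k!.
So the coefficient of x^26 in 11 x / (e^x - 1) is 11 B_26 / 26!.
Computing: B_26 = 8553103/6, 26! = 403291461126605635584000000, giving
11 * 8553103/6 / 403291461126605635584000000 = 657931/16921320047270166528000000.

657931/16921320047270166528000000


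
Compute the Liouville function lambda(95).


The Liouville function is lambda(k) = (-1)^Omega(k), where Omega(k) counts the prime factors of k with multiplicity.
Factoring: 95 = 5 * 19, so Omega(95) = 2.
lambda(95) = (-1)^2 = 1.

1


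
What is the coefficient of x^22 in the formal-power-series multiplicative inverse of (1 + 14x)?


The inverse is 1/(1 + 14x). Apply the geometric identity 1/(1 - y) = sum_{k>=0} y^k with y = -14x:
1/(1 + 14x) = sum_{k>=0} (-14)^k x^k.
So the coefficient of x^22 is (-14)^22 = 16398978063355821105872896.

16398978063355821105872896


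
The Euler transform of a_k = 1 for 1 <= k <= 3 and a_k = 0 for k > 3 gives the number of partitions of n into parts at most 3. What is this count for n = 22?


Partitions of 22 into parts at most 3:
Using generating function (1-x)^(-1)(1-x^2)^(-1)(1-x^3)^(-1),
the coefficient of x^22 = 52

52


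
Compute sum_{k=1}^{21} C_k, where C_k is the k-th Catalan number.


C_1 through C_21: 1, 2, 5, 14, 42, 132, 429, 1430, 4862, 16796, 58786, 208012, 742900, 2674440, 9694845, 35357670, 129644790, 477638700, 1767263190, 6564120420, 24466267020
Sum = 1 + 2 + 5 + 14 + 42 + 132 + 429 + 1430 + 4862 + 16796 + 58786 + 208012 + 742900 + 2674440 + 9694845 + 35357670 + 129644790 + 477638700 + 1767263190 + 6564120420 + 24466267020
= 33453694486

33453694486


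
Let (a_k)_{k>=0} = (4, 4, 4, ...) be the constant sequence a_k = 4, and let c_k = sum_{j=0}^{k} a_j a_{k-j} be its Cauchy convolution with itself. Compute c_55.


Since a_j = 4 for all j >= 0, the convolution sum becomes
c_k = sum_{j=0}^{k} 4 * 4 = 16 * (k + 1).
Equivalently, the generating function of (a_k) is 4/(1 - x) and its square is 16/(1 - x)^2 = sum_{k>=0} 16(k + 1) x^k.
For k = 55: 16 * 56 = 896.

896


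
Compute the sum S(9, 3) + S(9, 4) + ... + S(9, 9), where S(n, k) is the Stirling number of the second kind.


By definition, S(n, k) counts partitions of an n-set into exactly k nonempty blocks.
Computing row n = 9 for k = 3..9:
S(9, k): 3025, 7770, 6951, 2646, 462, 36, 1
Sum = 20891.

20891


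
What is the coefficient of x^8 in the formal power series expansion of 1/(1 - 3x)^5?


The general identity 1/(1 - c x)^r = sum_{k>=0} c^k C(k + r - 1, r - 1) x^k follows by substituting y = c x into 1/(1 - y)^r = sum_{k>=0} C(k + r - 1, r - 1) y^k.
For c = 3, r = 5, k = 8:
3^8 * C(12, 4) = 6561 * 495 = 3247695.

3247695


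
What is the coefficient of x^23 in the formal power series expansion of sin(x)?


The Maclaurin series is sin(t) = sum_{k>=0} (-1)^k t^(2k+1) / (2k+1)!, so substituting t = x, only odd powers of x are nonzero, with coefficient of x^(2k+1) equal to (-1)^k / (2k+1)!.
Write 23 = 2*11 + 1, giving the coefficient (-1)^11 / 23! = -1/25852016738884976640000 = -1/25852016738884976640000.

-1/25852016738884976640000


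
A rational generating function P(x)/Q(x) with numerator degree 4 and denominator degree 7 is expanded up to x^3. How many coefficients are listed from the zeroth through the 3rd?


Expanding up to x^3 gives the coefficients for x^0, x^1, ..., x^3.
That is 3 + 1 = 4 coefficients in total.

4


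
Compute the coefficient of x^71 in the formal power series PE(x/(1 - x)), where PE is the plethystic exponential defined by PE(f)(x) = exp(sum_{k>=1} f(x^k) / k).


For f(x) = x/(1 - x) we have
sum_{k>=1} f(x^k) / k = sum_{k>=1} (1/k) * x^k / (1 - x^k) = sum_{k, m >= 1} x^(k m) / k,
which after exponentiating simplifies to
PE(x/(1 - x)) = prod_{k>=1} 1 / (1 - x^k).
This is the generating function for the partition function p(n), so the coefficient of x^71 is p(71).
Computing p(71) by dynamic programming over parts 1, 2, ..., 71: p(71) = 4697205.

4697205


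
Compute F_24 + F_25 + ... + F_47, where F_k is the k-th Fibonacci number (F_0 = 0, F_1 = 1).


Use the identity sum_{k=0}^{N} F_k = F_{N+2} - 1 (which follows from F_{k+2} - F_{k+1} = F_k). Then
sum_{k=24}^{47} F_k = (F_{49} - 1) - (F_{25} - 1) = F_{49} - F_{25}.
Computing: F_{49} = 7778742049, F_{25} = 75025, so
Sum = 7778742049 - 75025 = 7778667024.

7778667024


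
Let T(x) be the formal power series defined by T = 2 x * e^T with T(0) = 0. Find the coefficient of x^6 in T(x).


Apply the Lagrange inversion formula: if T = 2 x * phi(T) with phi(t) = e^t, then
[x^n] T = 2^n * (1/n) [t^(n-1)] phi(t)^n = 2^n * (1/n) [t^(n-1)] e^(n t) = 2^n * (1/n) * n^(n-1) / (n-1)! = 2^n * n^(n-1) / n!.
When c = 1 this is the Cayley count of rooted labeled trees on n vertices, divided by n!.
For n = 6: 2^6 * 6^5 / 6! = 64 * 7776/720 = 3456/5.

3456/5


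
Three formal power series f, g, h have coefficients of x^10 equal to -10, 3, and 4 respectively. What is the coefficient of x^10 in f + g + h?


Series addition is componentwise:
-10 + 3 + 4
= -3

-3


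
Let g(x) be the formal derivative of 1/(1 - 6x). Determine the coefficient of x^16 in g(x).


Differentiate termwise: d/dx sum_{k>=0} 6^k x^k = sum_{k>=1} k 6^k x^(k-1) = sum_{j>=0} (j+1) 6^(j+1) x^j.
Equivalently, d/dx [1/(1 - 6x)] = 6/(1 - 6x)^2.
For j = 16: 17 * 6^17 = 17 * 16926659444736 = 287753210560512.

287753210560512


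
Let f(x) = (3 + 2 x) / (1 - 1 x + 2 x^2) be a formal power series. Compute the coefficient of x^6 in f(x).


Write f(x) = sum_{k>=0} a_k x^k. Multiplying both sides by 1 - 1 x + 2 x^2 gives
(1 - 1 x + 2 x^2) sum_{k>=0} a_k x^k = 3 + 2 x.
Matching coefficients:
 x^0: a_0 = 3
 x^1: a_1 - 1 a_0 = 2  =>  a_1 = 1*3 + 2 = 5
 x^k (k >= 2): a_k = 1 a_{k-1} - 2 a_{k-2}.
Iterating: a_2 = -1, a_3 = -11, a_4 = -9, a_5 = 13, a_6 = 31.
So the coefficient of x^6 is 31.

31


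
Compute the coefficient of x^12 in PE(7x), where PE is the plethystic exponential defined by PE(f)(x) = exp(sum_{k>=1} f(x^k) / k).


With f(x) = 7x, the exponent is sum_{k>=1} 7 x^k / k = 7 * (-ln(1 - x)). Exponentiating:
PE(7x) = exp(-7 ln(1 - x)) = 1/(1 - x)^7.
By the negative binomial expansion, [x^n] 1/(1 - x)^7 = C(n + 6, 6).
For n = 12: C(18, 6) = 18564.

18564


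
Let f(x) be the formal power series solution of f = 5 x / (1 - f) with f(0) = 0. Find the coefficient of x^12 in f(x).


Apply Lagrange inversion: f = 5 x * phi(f) with phi(t) = 1/(1 - t), so
[x^n] f = 5^n * (1/n) [t^(n-1)] phi(t)^n = 5^n * (1/n) [t^(n-1)] (1 - t)^(-n) = 5^n * (1/n) C(2n - 2, n - 1) = 5^n * C_{n-1}.
For n = 12: C_11 = C(22, 11) / 12 = 705432/12 = 58786.
With the 5^12 = 244140625 factor, the coefficient is 244140625 * 58786 = 14352050781250.

14352050781250


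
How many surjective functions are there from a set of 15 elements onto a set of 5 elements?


By inclusion-exclusion on which target elements are missed, the number of surjections from an n-set onto a k-set is
surj(n, k) = sum_{j=0}^{k} (-1)^j C(k, j) (k - j)^n.
Equivalently surj(n, k) = k! * S(n, k), where S(n, k) is the Stirling number of the second kind.
For n = 15, k = 5:
S(15, 5) = 210766920, so
surj = 5! * 210766920 = 120 * 210766920 = 25292030400.

25292030400


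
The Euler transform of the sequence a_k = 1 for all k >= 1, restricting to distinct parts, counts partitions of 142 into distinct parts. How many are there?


Partitions of 142 into distinct parts can be computed via generating function.
Product (1+x)(1+x^2)(1+x^3)...
The coefficient of x^142 = 11086968

11086968


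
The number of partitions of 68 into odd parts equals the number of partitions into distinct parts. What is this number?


Computing partitions of 68 into odd parts (1, 3, 5, ...):
Using the generating function prod_{k>=0} 1/(1-x^(2k+1)),
the count is 24576

24576


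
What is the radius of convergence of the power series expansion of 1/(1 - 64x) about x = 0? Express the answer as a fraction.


Expanding 1/(1 - 64x) = sum_{k>=0} 64^k x^k, the series converges when |64x| < 1, i.e., |x| < 1/64.
So the radius of convergence is 1/64 = 1/64.

1/64


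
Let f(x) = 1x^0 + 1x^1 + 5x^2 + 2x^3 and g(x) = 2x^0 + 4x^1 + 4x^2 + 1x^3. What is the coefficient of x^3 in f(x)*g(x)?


Cauchy product at x^3:
1*1 + 1*4 + 5*4 + 2*2
= 29

29


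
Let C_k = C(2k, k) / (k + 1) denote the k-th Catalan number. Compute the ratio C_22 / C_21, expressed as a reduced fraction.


Using C_k = (2k)! / (k! (k+1)!), the ratio C_{k+1}/C_k simplifies to
C_{k+1}/C_k = [(2k+2)! / ((k+1)! (k+2)!)] * [k! (k+1)! / (2k)!]
 = (2k+2)(2k+1) / ((k+1)(k+2)) = 2(2k+1) / (k+2).
For k = 21: 2(2*21 + 1) / (21 + 2) = 86/23 = 86/23.

86/23


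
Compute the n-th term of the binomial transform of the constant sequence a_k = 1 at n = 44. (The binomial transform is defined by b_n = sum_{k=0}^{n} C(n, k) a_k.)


With a_k = 1 for all k, b_n = sum_{k=0}^{n} C(n, k) = 2^n by the binomial theorem.
For n = 44: 2^44 = 17592186044416.

17592186044416


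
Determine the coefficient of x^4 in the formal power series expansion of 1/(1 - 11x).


The geometric series identity gives 1/(1 - c x) = sum_{k>=0} c^k x^k, so the coefficient of x^k is c^k.
Here c = 11 and k = 4.
Computing: 11^4 = 14641

14641


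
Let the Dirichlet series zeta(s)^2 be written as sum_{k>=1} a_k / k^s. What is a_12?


The Dirichlet convolution of the constant function 1 with itself gives (1 * 1)(k) = sum_{d | k} 1 = d(k), the number of positive divisors of k.
Since zeta(s) = sum_{k>=1} 1/k^s, we have zeta(s)^2 = sum_{k>=1} d(k)/k^s, so a_k = d(k).
For k = 12: the divisors are 1, 2, 3, 4, 6, 12.
Count = 6.

6


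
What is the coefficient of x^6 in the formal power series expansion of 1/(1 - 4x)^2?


The general identity 1/(1 - c x)^r = sum_{k>=0} c^k C(k + r - 1, r - 1) x^k follows by substituting y = c x into 1/(1 - y)^r = sum_{k>=0} C(k + r - 1, r - 1) y^k.
For c = 4, r = 2, k = 6:
4^6 * C(7, 1) = 4096 * 7 = 28672.

28672


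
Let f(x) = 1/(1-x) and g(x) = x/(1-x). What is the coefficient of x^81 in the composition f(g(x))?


First simplify the composition: f(g(x)) = 1/(1 - x/(1-x)) = (1-x)/((1-x) - x) = (1-x)/(1-2x).
Now extract the coefficient. Write (1-x)/(1-2x) = 1/(1-2x) - x/(1-2x).
The coefficient of x^n in 1/(1-2x) is 2^n, and in x/(1-2x) is 2^(n-1) (for n >= 1).
So the coefficient of x^81 is 2^81 - 2^80 = 2417851639229258349412352 - 1208925819614629174706176 = 1208925819614629174706176.

1208925819614629174706176


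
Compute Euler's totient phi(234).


phi(n) counts integers in [1, n] coprime to n. Using the multiplicative formula phi(n) = n * prod_{p | n} (1 - 1/p):
234 = 2 * 3^2 * 13, so
phi(234) = 234 * (1 - 1/2) * (1 - 1/3) * (1 - 1/13) = 72.

72


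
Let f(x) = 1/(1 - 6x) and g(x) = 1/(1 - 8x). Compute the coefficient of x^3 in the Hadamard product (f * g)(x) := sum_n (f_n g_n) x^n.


f has coefficients f_k = 6^k and g has coefficients g_k = 8^k, so the Hadamard product has coefficient (f*g)_k = 6^k * 8^k = 48^k.
For k = 3: 48^3 = 110592.

110592


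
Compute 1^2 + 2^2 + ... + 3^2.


This power sum has a closed form given by Faulhaber's formula
sum_{k=1}^{m} k^p = (1 / (p + 1)) * sum_{j=0}^{p} C(p + 1, j) B_j m^(p + 1 - j),
but for small m direct computation is fastest:
1 + 4 + 9 = 14.

14


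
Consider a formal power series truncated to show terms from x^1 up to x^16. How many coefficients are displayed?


From x^1 to x^16 inclusive, the count is 16 - 1 + 1 = 16.

16


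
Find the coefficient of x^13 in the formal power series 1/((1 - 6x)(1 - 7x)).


By partial fractions or Cauchy convolution:
The coefficient equals sum_{k=0}^{13} 6^k * 7^(13-k).
= 599858908753

599858908753


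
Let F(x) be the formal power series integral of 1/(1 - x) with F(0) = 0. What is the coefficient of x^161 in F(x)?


1/(1 - x) = sum_{k>=0} x^k. Integrating termwise and using F(0) = 0 gives
F(x) = sum_{k>=0} x^(k+1) / (k+1) = sum_{m>=1} x^m / m = -ln(1 - x).
So the coefficient of x^161 is 1/161 = 1/161.

1/161


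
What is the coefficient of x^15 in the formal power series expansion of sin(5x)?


The Maclaurin series is sin(t) = sum_{k>=0} (-1)^k t^(2k+1) / (2k+1)!, so substituting t = 5x, only odd powers of x are nonzero, with coefficient of x^(2k+1) equal to (-1)^k 5^(2k+1) / (2k+1)!.
Write 15 = 2*7 + 1, giving the coefficient (-1)^7 * 5^15 / 15! = -30517578125/1307674368000 = -244140625/10461394944.

-244140625/10461394944


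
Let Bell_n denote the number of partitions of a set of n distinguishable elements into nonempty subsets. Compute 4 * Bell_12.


Bell_12 can be computed from the Bell triangle or from Dobinski's identity Bell_n = (1/e) * sum_{k>=0} k^n / k!.
Computing Bell_12 = 4213597.
Then 4 * 4213597 = 16854388.

16854388


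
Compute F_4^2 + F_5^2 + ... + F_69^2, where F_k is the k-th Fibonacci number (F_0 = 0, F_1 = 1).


There is a standard identity sum_{k=0}^{N} F_k^2 = F_N * F_{N+1} (proved inductively from the telescoping relation F_k^2 = F_k F_{k+1} - F_{k-1} F_k). Then
sum_{k=4}^{69} F_k^2 = F_69 F_70 - F_3 F_4.
Computing: F_69 = 117669030460994, F_70 = 190392490709135, F_3 = 2, F_4 = 3.
Sum = 117669030460994 * 190392490709135 - 2 * 3 = 22403299788797723451016980184.

22403299788797723451016980184


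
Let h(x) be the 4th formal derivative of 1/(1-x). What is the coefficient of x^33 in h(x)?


Differentiating 4 times: d^4/dx^4 [1/(1-x)] = 4!/(1-x)^5.
The expansion 1/(1-x)^5 = sum_{k>=0} C(k+4, 4) x^k, so the coefficient of x^n in 4!/(1-x)^5 is 4! * C(n+4, 4).
For n = 33: 24 * C(37, 4) = 24 * 66045 = 1585080

1585080


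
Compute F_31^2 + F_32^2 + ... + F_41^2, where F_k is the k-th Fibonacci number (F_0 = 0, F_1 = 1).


There is a standard identity sum_{k=0}^{N} F_k^2 = F_N * F_{N+1} (proved inductively from the telescoping relation F_k^2 = F_k F_{k+1} - F_{k-1} F_k). Then
sum_{k=31}^{41} F_k^2 = F_41 F_42 - F_30 F_31.
Computing: F_41 = 165580141, F_42 = 267914296, F_30 = 832040, F_31 = 1346269.
Sum = 165580141 * 267914296 - 832040 * 1346269 = 44360166757936976.

44360166757936976


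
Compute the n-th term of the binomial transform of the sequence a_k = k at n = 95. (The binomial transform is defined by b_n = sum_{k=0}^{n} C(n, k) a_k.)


With a_k = k, b_n = sum_{k=0}^{n} C(n, k) k. Using k * C(n, k) = n * C(n-1, k-1) gives b_n = n * sum_{k>=1} C(n-1, k-1) = n * 2^(n-1).
For n = 95: 95 * 2^94 = 95 * 19807040628566084398385987584 = 1881668859713778017846668820480.

1881668859713778017846668820480


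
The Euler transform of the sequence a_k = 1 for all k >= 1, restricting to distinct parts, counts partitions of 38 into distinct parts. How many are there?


Partitions of 38 into distinct parts can be computed via generating function.
Product (1+x)(1+x^2)(1+x^3)...
The coefficient of x^38 = 864

864


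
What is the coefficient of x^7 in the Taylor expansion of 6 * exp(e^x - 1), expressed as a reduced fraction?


exp(e^x - 1) = sum_{k>=0} Bell_k x^k / k!, where Bell_k is the k-th Bell number.
So the coefficient of x^7 is 6 * Bell_7 / 7!.
Computing: Bell_7 = 877 and 7! = 5040, giving
6 * 877/5040 = 877/840.

877/840


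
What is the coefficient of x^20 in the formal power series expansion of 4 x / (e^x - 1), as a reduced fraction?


The exponential generating function for Bernoulli numbers is
x / (e^x - 1) = sum_{k>=0} B_k x^k / k!.
So the coefficient of x^20 in 4 x / (e^x - 1) is 4 B_20 / 20!.
Computing: B_20 = -174611/330, 20! = 2432902008176640000, giving
4 * -174611/330 / 2432902008176640000 = -174611/200714415674572800000.

-174611/200714415674572800000


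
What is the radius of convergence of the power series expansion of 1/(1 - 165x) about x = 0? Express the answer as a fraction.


Expanding 1/(1 - 165x) = sum_{k>=0} 165^k x^k, the series converges when |165x| < 1, i.e., |x| < 1/165.
So the radius of convergence is 1/165 = 1/165.

1/165


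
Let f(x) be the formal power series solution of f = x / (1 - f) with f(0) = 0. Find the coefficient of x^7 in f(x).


Apply Lagrange inversion: f = x * phi(f) with phi(t) = 1/(1 - t), so
[x^n] f = (1/n) [t^(n-1)] phi(t)^n = (1/n) [t^(n-1)] (1 - t)^(-n) = (1/n) C(2n - 2, n - 1) = C_{n-1}.
For n = 7: C_6 = C(12, 6) / 7 = 924/7 = 132 = 132.

132


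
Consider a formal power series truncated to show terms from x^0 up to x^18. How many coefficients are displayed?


From x^0 to x^18 inclusive, the count is 18 - 0 + 1 = 19.

19


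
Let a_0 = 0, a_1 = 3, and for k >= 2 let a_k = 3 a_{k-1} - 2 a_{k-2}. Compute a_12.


Iterating the recurrence forward:
a_0 = 0
a_1 = 3
a_2 = 3*3 - 2*0 = 9
a_3 = 3*9 - 2*3 = 21
a_4 = 3*21 - 2*9 = 45
a_5 = 3*45 - 2*21 = 93
a_6 = 3*93 - 2*45 = 189
a_7 = 3*189 - 2*93 = 381
a_8 = 3*381 - 2*189 = 765
a_9 = 3*765 - 2*381 = 1533
a_10 = 3*1533 - 2*765 = 3069
a_11 = 3*3069 - 2*1533 = 6141
a_12 = 3*6141 - 2*3069 = 12285
So a_12 = 12285.

12285


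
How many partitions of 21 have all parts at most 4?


Using the generating function (1-x)^(-1)(1-x^2)^(-1)...(1-x^4)^(-1),
the coefficient of x^21 counts these restricted partitions.
Result = 120

120


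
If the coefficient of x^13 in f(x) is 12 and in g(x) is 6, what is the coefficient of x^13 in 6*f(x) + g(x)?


Scalar multiplication scales coefficients: 6 * 12 = 72.
Then add the g coefficient: 72 + 6
= 78

78


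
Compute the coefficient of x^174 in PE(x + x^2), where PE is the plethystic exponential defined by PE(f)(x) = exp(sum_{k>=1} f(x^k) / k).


With f(x) = x + x^2, the exponent is sum_{k>=1} (x^k + x^(2k)) / k = -ln(1 - x) - ln(1 - x^2). Exponentiating:
PE(x + x^2) = 1 / ((1 - x)(1 - x^2)).
This is the generating function for partitions of n into parts of size 1 or 2. The number of 2's can be any j in 0..87, and the rest are 1's, so
[x^174] = floor(174/2) + 1 = 88.

88


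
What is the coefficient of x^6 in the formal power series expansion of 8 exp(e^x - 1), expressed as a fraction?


exp(e^x - 1) is the exponential generating function for the Bell numbers Bell_k: exp(e^x - 1) = sum_{k>=0} Bell_k x^k / k!.
So the coefficient of x^6 in 8 exp(e^x - 1) is 8 Bell_6 / 6!.
Computing: Bell_6 = 203 and 6! = 720, giving
8 * 203/720 = 203/90.

203/90


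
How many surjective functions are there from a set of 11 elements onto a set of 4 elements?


By inclusion-exclusion on which target elements are missed, the number of surjections from an n-set onto a k-set is
surj(n, k) = sum_{j=0}^{k} (-1)^j C(k, j) (k - j)^n.
Equivalently surj(n, k) = k! * S(n, k), where S(n, k) is the Stirling number of the second kind.
For n = 11, k = 4:
S(11, 4) = 145750, so
surj = 4! * 145750 = 24 * 145750 = 3498000.

3498000


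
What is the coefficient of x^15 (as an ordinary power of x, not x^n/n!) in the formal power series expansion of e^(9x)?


The exponential series is e^y = sum_{k>=0} y^k / k!. Substituting y = 9x gives
e^(9x) = sum_{k>=0} 9^k x^k / k!.
So the coefficient of x^n is a^n/n! with a = 9, n = 15:
9^15 / 15! = 205891132094649/1307674368000 = 282429536481/1793792000

282429536481/1793792000


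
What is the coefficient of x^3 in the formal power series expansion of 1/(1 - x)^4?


The negative binomial / multiset identity is
1/(1 - x)^r = sum_{k>=0} C(k + r - 1, r - 1) x^k.
Here r = 4 and k = 3, so the coefficient is
C(3 + 3, 3) = C(6, 3)
= 20

20


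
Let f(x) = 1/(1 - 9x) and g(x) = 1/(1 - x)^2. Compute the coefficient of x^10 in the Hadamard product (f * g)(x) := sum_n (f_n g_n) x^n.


f has coefficients f_k = 9^k. For g = 1/(1 - x)^2 the coefficient is g_k = C(k + 1, 1) = k + 1. The Hadamard coefficient is (f * g)_k = 9^k * (k + 1).
For k = 10: 9^10 * 11 = 3486784401 * 11 = 38354628411.

38354628411


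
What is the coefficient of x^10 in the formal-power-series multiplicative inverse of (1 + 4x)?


The inverse is 1/(1 + 4x). Apply the geometric identity 1/(1 - y) = sum_{k>=0} y^k with y = -4x:
1/(1 + 4x) = sum_{k>=0} (-4)^k x^k.
So the coefficient of x^10 is (-4)^10 = 1048576.

1048576


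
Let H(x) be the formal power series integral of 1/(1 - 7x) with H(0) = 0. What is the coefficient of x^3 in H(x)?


1/(1 - 7x) = sum_{k>=0} 7^k x^k. Integrating termwise with H(0) = 0:
H(x) = sum_{k>=0} 7^k x^(k+1) / (k+1) = sum_{m>=1} 7^(m-1) x^m / m.
For m = 3: 7^2/3 = 49/3 = 49/3.

49/3


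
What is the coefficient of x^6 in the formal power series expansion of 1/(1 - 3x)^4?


The general identity 1/(1 - c x)^r = sum_{k>=0} c^k C(k + r - 1, r - 1) x^k follows by substituting y = c x into 1/(1 - y)^r = sum_{k>=0} C(k + r - 1, r - 1) y^k.
For c = 3, r = 4, k = 6:
3^6 * C(9, 3) = 729 * 84 = 61236.

61236


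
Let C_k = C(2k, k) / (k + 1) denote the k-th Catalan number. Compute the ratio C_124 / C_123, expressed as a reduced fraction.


Using C_k = (2k)! / (k! (k+1)!), the ratio C_{k+1}/C_k simplifies to
C_{k+1}/C_k = [(2k+2)! / ((k+1)! (k+2)!)] * [k! (k+1)! / (2k)!]
 = (2k+2)(2k+1) / ((k+1)(k+2)) = 2(2k+1) / (k+2).
For k = 123: 2(2*123 + 1) / (123 + 2) = 494/125 = 494/125.

494/125


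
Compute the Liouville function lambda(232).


The Liouville function is lambda(k) = (-1)^Omega(k), where Omega(k) counts the prime factors of k with multiplicity.
Factoring: 232 = 2 * 2 * 2 * 29, so Omega(232) = 4.
lambda(232) = (-1)^4 = 1.

1


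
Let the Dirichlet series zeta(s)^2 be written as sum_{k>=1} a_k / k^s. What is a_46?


The Dirichlet convolution of the constant function 1 with itself gives (1 * 1)(k) = sum_{d | k} 1 = d(k), the number of positive divisors of k.
Since zeta(s) = sum_{k>=1} 1/k^s, we have zeta(s)^2 = sum_{k>=1} d(k)/k^s, so a_k = d(k).
For k = 46: the divisors are 1, 2, 23, 46.
Count = 4.

4


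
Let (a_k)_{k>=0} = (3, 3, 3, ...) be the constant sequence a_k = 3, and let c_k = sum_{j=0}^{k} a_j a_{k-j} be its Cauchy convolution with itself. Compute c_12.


Since a_j = 3 for all j >= 0, the convolution sum becomes
c_k = sum_{j=0}^{k} 3 * 3 = 9 * (k + 1).
Equivalently, the generating function of (a_k) is 3/(1 - x) and its square is 9/(1 - x)^2 = sum_{k>=0} 9(k + 1) x^k.
For k = 12: 9 * 13 = 117.

117


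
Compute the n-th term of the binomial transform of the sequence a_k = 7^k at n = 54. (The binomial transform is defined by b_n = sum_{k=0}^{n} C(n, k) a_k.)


With a_k = 7^k, b_n = sum_{k=0}^{n} C(n, k) 7^k = (1 + 7)^n by the binomial theorem.
For n = 54: (1 + 7)^54 = 8^54 = 5846006549323611672814739330865132078623730171904.

5846006549323611672814739330865132078623730171904


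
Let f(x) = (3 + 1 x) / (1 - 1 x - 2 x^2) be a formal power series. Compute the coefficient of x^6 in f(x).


Write f(x) = sum_{k>=0} a_k x^k. Multiplying both sides by 1 - 1 x - 2 x^2 gives
(1 - 1 x - 2 x^2) sum_{k>=0} a_k x^k = 3 + 1 x.
Matching coefficients:
 x^0: a_0 = 3
 x^1: a_1 - 1 a_0 = 1  =>  a_1 = 1*3 + 1 = 4
 x^k (k >= 2): a_k = 1 a_{k-1} + 2 a_{k-2}.
Iterating: a_2 = 10, a_3 = 18, a_4 = 38, a_5 = 74, a_6 = 150.
So the coefficient of x^6 is 150.

150


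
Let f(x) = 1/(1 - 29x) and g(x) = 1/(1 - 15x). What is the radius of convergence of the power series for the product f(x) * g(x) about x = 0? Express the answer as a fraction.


The radius of 1/(1 - 29x) is 1/29 (nearest singularity at x = 1/29), and the radius of 1/(1 - 15x) is 1/15.
The product f(x)*g(x) = 1/((1 - 29x)(1 - 15x)) has singularities at both 1/29 and 1/15, so its radius of convergence is the distance to the nearest one:
min(1/29, 1/15) = 1/29.

1/29


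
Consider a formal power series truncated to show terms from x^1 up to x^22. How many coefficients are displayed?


From x^1 to x^22 inclusive, the count is 22 - 1 + 1 = 22.

22


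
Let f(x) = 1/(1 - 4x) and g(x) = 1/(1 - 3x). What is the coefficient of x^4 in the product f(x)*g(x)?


The coefficient of x^n in f*g is the Cauchy product: sum_{k=0}^{n} a^k * b^(n-k).
With a=4, b=3, n=4:
sum_{k=0}^{4} 4^k * 3^(4-k)
= 781

781


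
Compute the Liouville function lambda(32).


The Liouville function is lambda(k) = (-1)^Omega(k), where Omega(k) counts the prime factors of k with multiplicity.
Factoring: 32 = 2 * 2 * 2 * 2 * 2, so Omega(32) = 5.
lambda(32) = (-1)^5 = -1.

-1


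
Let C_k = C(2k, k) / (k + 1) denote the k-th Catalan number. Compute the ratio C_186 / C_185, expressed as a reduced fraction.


Using C_k = (2k)! / (k! (k+1)!), the ratio C_{k+1}/C_k simplifies to
C_{k+1}/C_k = [(2k+2)! / ((k+1)! (k+2)!)] * [k! (k+1)! / (2k)!]
 = (2k+2)(2k+1) / ((k+1)(k+2)) = 2(2k+1) / (k+2).
For k = 185: 2(2*185 + 1) / (185 + 2) = 742/187 = 742/187.

742/187


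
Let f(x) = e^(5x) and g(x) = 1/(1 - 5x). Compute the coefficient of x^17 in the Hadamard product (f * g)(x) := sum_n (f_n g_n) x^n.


Expanding: f_k = 5^k/k! (from e^(5x)) and g_k = 5^k (from 1/(1 - 5x)). So the Hadamard coefficient (f * g)_k = 5^k 5^k / k! = (25)^k / k!.
For k = 17: 25^17/17! = 582076609134674072265625/355687428096000 = 4656612873077392578125/2845499424768.

4656612873077392578125/2845499424768


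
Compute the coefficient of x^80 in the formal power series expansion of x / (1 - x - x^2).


Let f(x) = sum_{k>=0} a_k x^k. Multiplying f(x) * (1 - x - x^2) = x and matching coefficients gives a_0 = 0, a_1 = 1, and a_k = a_{k-1} + a_{k-2} for k >= 2. These are the Fibonacci numbers F_k.
Iterating from F_0 = 0, F_1 = 1:
F_0=0, F_1=1, F_2=1, F_3=2, F_4=3, F_5=5, F_6=8, F_7=13, F_8=21, F_9=34, ...
F_80 = 23416728348467685.

23416728348467685


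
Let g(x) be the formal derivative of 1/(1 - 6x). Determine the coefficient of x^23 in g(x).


Differentiate termwise: d/dx sum_{k>=0} 6^k x^k = sum_{k>=1} k 6^k x^(k-1) = sum_{j>=0} (j+1) 6^(j+1) x^j.
Equivalently, d/dx [1/(1 - 6x)] = 6/(1 - 6x)^2.
For j = 23: 24 * 6^24 = 24 * 4738381338321616896 = 113721152119718805504.

113721152119718805504


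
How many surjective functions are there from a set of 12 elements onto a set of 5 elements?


By inclusion-exclusion on which target elements are missed, the number of surjections from an n-set onto a k-set is
surj(n, k) = sum_{j=0}^{k} (-1)^j C(k, j) (k - j)^n.
Equivalently surj(n, k) = k! * S(n, k), where S(n, k) is the Stirling number of the second kind.
For n = 12, k = 5:
S(12, 5) = 1379400, so
surj = 5! * 1379400 = 120 * 1379400 = 165528000.

165528000


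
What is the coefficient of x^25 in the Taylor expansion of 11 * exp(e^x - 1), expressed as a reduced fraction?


exp(e^x - 1) = sum_{k>=0} Bell_k x^k / k!, where Bell_k is the k-th Bell number.
So the coefficient of x^25 is 11 * Bell_25 / 25!.
Computing: Bell_25 = 4638590332229999353 and 25! = 15511210043330985984000000, giving
11 * 4638590332229999353/15511210043330985984000000 = 356814640940769181/108470000303013888000000.

356814640940769181/108470000303013888000000
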